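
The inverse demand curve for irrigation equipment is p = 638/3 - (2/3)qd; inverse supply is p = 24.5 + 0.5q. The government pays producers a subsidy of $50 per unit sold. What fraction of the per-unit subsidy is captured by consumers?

Pre-subsidy: 638/3 - (2/3)q = 24.5 + 0.5q gives q* = 1129/7 and p* = 736/7.
With the subsidy, sellers receive ps = pb + 50 for each unit, where pb is the price buyers pay.
On the curves, pb = 638/3 - (2/3)q and ps = 24.5 + 0.5q; the wedge ps − pb = 50 gives 24.5 + 0.5q − (638/3 - (2/3)q) = 50, so q' = 1429/7.
Then pb = 638/3 − (2/3)·(1429/7) = 536/7 and ps = 24.5 + 0.5·(1429/7) = 886/7.
Buyers' price falls by p* − pb = 736/7 − 536/7 = 200/7; sellers' price rises by ps − p* = 886/7 − 736/7 = 150/7.
So consumers capture (200/7)/50 = 4/7 of each unit of subsidy.

Consumer share = 4/7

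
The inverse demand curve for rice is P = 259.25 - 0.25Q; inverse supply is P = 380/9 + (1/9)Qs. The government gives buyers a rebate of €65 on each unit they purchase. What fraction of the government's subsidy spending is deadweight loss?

DWL / government spending = 90/781

Pre-subsidy: 259.25 - 0.25Q = 380/9 + (1/9)Q gives Q* = 601 and P* = 109.
With the rebate, buyers effectively pay Pb = Ps − 65, where Ps is the price sellers receive.
On the curves, Pb = 259.25 - 0.25Q and Ps = 380/9 + (1/9)Q; the wedge Ps − Pb = 65 gives 380/9 + (1/9)Q − (259.25 - 0.25Q) = 65, so Q' = 781.
Then Pb = 259.25 − 0.25·781 = 64 and Ps = 380/9 + (1/9)·781 = 129.
ΔCS = ½(601 + 781)(109 − 64) = 31095; ΔPS = ½(601 + 781)(129 − 109) = 13820.
Government spending = 65 × 781 = 50765.
DWL = ½ × 65 × (781 − 601) = 5850; fraction = 5850 / 50765 = 90/781.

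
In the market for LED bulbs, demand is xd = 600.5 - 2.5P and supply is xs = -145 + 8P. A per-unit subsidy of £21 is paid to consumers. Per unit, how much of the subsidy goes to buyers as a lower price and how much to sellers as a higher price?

Buyers gain £16 per unit; sellers gain £5 per unit

Pre-subsidy: 600.5 - 2.5P = -145 + 8P gives P* = 71, x* = 423.
With the rebate, buyers effectively pay Pb = Ps − 21, where Ps is the price sellers receive.
Demand in terms of Ps becomes xd = 600.5 − 2.5(Ps − 21) = 653 - 2.5Ps. Setting this equal to supply: 653 - 2.5Ps = -145 + 8Ps, so Ps = 76.
Buyers pay Pb = 76 − 21 = 55; x' = -145 + 8·76 = 463.
Buyers' price falls by P* − Pb = 71 − 55 = 16; sellers' price rises by Ps − P* = 76 − 71 = 5.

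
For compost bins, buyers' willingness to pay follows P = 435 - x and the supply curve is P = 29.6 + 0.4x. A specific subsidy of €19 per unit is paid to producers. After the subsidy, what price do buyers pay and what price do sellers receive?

Buyers pay 923/7; sellers receive 1056/7

Pre-subsidy: 435 - x = 29.6 + 0.4x gives x* = 2027/7 and P* = 1018/7.
With the subsidy, sellers receive Ps = Pb + 19 for each unit, where Pb is the price buyers pay.
On the curves, Pb = 435 - x and Ps = 29.6 + 0.4x; the wedge Ps − Pb = 19 gives 29.6 + 0.4x − (435 - x) = 19, so x' = 2122/7.
Then Pb = 435 − 1·(2122/7) = 923/7 and Ps = 29.6 + 0.4·(2122/7) = 1056/7.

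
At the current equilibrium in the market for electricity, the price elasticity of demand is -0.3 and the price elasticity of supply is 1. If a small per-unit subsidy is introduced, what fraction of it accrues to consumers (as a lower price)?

For a small subsidy around the equilibrium, the benefit split depends on the relative slopes, which at a point are proportional to the elasticities.
Buyer share = εs/(εs + |εd|) = 1/(1 + 0.3) = 10/13; seller share = |εd|/(εs + |εd|) = 3/13.

Consumer share = 10/13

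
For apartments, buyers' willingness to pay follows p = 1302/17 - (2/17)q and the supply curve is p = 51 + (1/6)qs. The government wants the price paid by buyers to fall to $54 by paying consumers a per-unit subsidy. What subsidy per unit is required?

Required subsidy s = $29 per unit

At a buyer price of 54, quantity demanded is 651 − 8.5·54 = 192.
Sellers supply 192 only when they receive ps = 51 + (1/6)·192 = 83.
s = ps − pb = 83 − 54 = 29.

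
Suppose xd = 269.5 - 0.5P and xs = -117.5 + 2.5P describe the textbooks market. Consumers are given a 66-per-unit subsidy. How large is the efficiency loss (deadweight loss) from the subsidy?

Deadweight loss = 907.5

Pre-subsidy: 269.5 - 0.5P = -117.5 + 2.5P gives P* = 129, x* = 205.
With the rebate, buyers effectively pay Pb = Ps − 66, where Ps is the price sellers receive.
Demand in terms of Ps becomes xd = 269.5 − 0.5(Ps − 66) = 302.5 - 0.5Ps. Setting this equal to supply: 302.5 - 0.5Ps = -117.5 + 2.5Ps, so Ps = 140.
Buyers pay Pb = 140 − 66 = 74; x' = -117.5 + 2.5·140 = 232.5.
The subsidy expands output by 232.5 − 205 = 27.5 past the efficient level; on those units the gap between marginal cost and willingness to pay runs from 0 up to 66.
DWL = ½ × 66 × 27.5 = 907.5.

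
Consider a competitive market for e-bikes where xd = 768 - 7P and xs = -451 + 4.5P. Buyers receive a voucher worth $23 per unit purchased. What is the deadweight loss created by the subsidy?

Pre-subsidy: 768 - 7P = -451 + 4.5P gives P* = 106, x* = 26.
With the rebate, buyers effectively pay Pb = Ps − 23, where Ps is the price sellers receive.
Demand in terms of Ps becomes xd = 768 − 7(Ps − 23) = 929 - 7Ps. Setting this equal to supply: 929 - 7Ps = -451 + 4.5Ps, so Ps = 120.
Buyers pay Pb = 120 − 23 = 97; x' = -451 + 4.5·120 = 89.
The subsidy expands output by 89 − 26 = 63 past the efficient level; on those units the gap between marginal cost and willingness to pay runs from 0 up to 23.
DWL = ½ × 23 × 63 = 724.5.

Deadweight loss = $724.5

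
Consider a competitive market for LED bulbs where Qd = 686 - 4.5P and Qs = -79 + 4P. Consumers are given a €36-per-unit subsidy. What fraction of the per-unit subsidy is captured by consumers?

Consumer share = 8/17

Pre-subsidy: 686 - 4.5P = -79 + 4P gives P* = 90, Q* = 281.
With the rebate, buyers effectively pay Pb = Ps − 36, where Ps is the price sellers receive.
Demand in terms of Ps becomes Qd = 686 − 4.5(Ps − 36) = 848 - 4.5Ps. Setting this equal to supply: 848 - 4.5Ps = -79 + 4Ps, so Ps = 1854/17.
Buyers pay Pb = 1854/17 − 36 = 1242/17; Q' = -79 + 4·(1854/17) = 6073/17.
Buyers' price falls by P* − Pb = 90 − 1242/17 = 288/17; sellers' price rises by Ps − P* = 1854/17 − 90 = 324/17.
So consumers capture (288/17)/36 = 8/17 of each unit of subsidy.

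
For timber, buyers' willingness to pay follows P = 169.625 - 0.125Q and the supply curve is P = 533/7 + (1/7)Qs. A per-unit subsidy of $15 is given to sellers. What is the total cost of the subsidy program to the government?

Pre-subsidy: 169.625 - 0.125Q = 533/7 + (1/7)Q gives Q* = 349 and P* = 126.
With the subsidy, sellers receive Ps = Pb + 15 for each unit, where Pb is the price buyers pay.
On the curves, Pb = 169.625 - 0.125Q and Ps = 533/7 + (1/7)Q; the wedge Ps − Pb = 15 gives 533/7 + (1/7)Q − (169.625 - 0.125Q) = 15, so Q' = 405.
Then Pb = 169.625 − 0.125·405 = 119 and Ps = 533/7 + (1/7)·405 = 134.
Government outlay = subsidy × quantity = 15 × 405 = 6075.

Government cost = $6075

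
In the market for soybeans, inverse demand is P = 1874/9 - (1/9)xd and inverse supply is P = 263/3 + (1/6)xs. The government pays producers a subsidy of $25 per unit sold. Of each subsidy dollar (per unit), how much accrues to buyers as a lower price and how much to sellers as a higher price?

Pre-subsidy: 1874/9 - (1/9)x = 263/3 + (1/6)x gives x* = 434 and P* = 160.
With the subsidy, sellers receive Ps = Pb + 25 for each unit, where Pb is the price buyers pay.
On the curves, Pb = 1874/9 - (1/9)x and Ps = 263/3 + (1/6)x; the wedge Ps − Pb = 25 gives 263/3 + (1/6)x − (1874/9 - (1/9)x) = 25, so x' = 524.
Then Pb = 1874/9 − (1/9)·524 = 150 and Ps = 263/3 + (1/6)·524 = 175.
Buyers' price falls by P* − Pb = 160 − 150 = 10; sellers' price rises by Ps − P* = 175 − 160 = 15.

Buyers gain $10 per unit; sellers gain $15 per unit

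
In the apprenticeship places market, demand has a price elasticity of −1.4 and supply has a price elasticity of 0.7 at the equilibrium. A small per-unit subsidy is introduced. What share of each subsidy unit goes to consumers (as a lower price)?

For a small subsidy around the equilibrium, the benefit split depends on the relative slopes, which at a point are proportional to the elasticities.
Buyer share = εs/(εs + |εd|) = 0.7/(0.7 + 1.4) = 1/3; seller share = |εd|/(εs + |εd|) = 2/3.

Consumer share = 1/3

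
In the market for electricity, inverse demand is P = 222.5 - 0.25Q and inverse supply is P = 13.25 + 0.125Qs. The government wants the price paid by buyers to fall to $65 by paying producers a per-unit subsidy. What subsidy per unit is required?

At a buyer price of 65, quantity demanded is 890 − 4·65 = 630.
Sellers supply 630 only when they receive Ps = 13.25 + 0.125·630 = 92.
s = Ps − Pb = 92 − 65 = 27.

Required subsidy s = $27 per unit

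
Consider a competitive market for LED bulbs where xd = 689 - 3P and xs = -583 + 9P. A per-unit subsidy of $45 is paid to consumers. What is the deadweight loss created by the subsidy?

Deadweight loss = $2278.125

Pre-subsidy: 689 - 3P = -583 + 9P gives P* = 106, x* = 371.
With the rebate, buyers effectively pay Pb = Ps − 45, where Ps is the price sellers receive.
Demand in terms of Ps becomes xd = 689 − 3(Ps − 45) = 824 - 3Ps. Setting this equal to supply: 824 - 3Ps = -583 + 9Ps, so Ps = 117.25.
Buyers pay Pb = 117.25 − 45 = 72.25; x' = -583 + 9·117.25 = 472.25.
The subsidy expands output by 472.25 − 371 = 101.25 past the efficient level; on those units the gap between marginal cost and willingness to pay runs from 0 up to 45.
DWL = ½ × 45 × 101.25 = 2278.125.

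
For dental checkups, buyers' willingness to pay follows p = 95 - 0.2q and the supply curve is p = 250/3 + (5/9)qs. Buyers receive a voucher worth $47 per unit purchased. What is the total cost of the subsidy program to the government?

Government cost = 62040/17

Pre-subsidy: 95 - 0.2q = 250/3 + (5/9)q gives q* = 525/34 and p* = 3125/34.
With the rebate, buyers effectively pay pb = ps − 47, where ps is the price sellers receive.
On the curves, pb = 95 - 0.2q and ps = 250/3 + (5/9)q; the wedge ps − pb = 47 gives 250/3 + (5/9)q − (95 - 0.2q) = 47, so q' = 1320/17.
Then pb = 95 − 0.2·(1320/17) = 1351/17 and ps = 250/3 + (5/9)·(1320/17) = 2150/17.
Government outlay = subsidy × quantity = 47 × 1320/17 = 62040/17.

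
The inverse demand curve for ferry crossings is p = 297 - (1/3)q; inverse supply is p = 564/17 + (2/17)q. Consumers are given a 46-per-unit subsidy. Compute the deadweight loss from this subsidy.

Deadweight loss = 2346

Pre-subsidy: 297 - (1/3)q = 564/17 + (2/17)q gives q* = 585 and p* = 102.
With the rebate, buyers effectively pay pb = ps − 46, where ps is the price sellers receive.
On the curves, pb = 297 - (1/3)q and ps = 564/17 + (2/17)q; the wedge ps − pb = 46 gives 564/17 + (2/17)q − (297 - (1/3)q) = 46, so q' = 687.
Then pb = 297 − (1/3)·687 = 68 and ps = 564/17 + (2/17)·687 = 114.
The subsidy expands output by 687 − 585 = 102 past the efficient level; on those units the gap between marginal cost and willingness to pay runs from 0 up to 46.
DWL = ½ × 46 × 102 = 2346.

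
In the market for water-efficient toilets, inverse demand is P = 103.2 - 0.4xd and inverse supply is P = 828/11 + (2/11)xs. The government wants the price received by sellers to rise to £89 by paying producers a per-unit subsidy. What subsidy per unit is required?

At a seller price of 89, quantity supplied is -414 + 5.5·89 = 75.5.
Buyers absorb 75.5 only when they pay Pb = 103.2 − 0.4·75.5 = 73.
s = Ps − Pb = 89 − 73 = 16.

Required subsidy s = £16 per unit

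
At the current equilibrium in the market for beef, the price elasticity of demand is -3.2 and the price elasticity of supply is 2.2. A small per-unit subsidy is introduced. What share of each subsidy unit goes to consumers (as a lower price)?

For a small subsidy around the equilibrium, the benefit split depends on the relative slopes, which at a point are proportional to the elasticities.
Buyer share = εs/(εs + |εd|) = 2.2/(2.2 + 3.2) = 11/27; seller share = |εd|/(εs + |εd|) = 16/27.

Consumer share = 11/27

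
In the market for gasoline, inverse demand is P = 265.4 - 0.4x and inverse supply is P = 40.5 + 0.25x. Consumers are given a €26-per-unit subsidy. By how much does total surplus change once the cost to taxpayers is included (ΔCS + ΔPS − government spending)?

Net change in total surplus = -€520

Pre-subsidy: 265.4 - 0.4x = 40.5 + 0.25x gives x* = 346 and P* = 127.
With the rebate, buyers effectively pay Pb = Ps − 26, where Ps is the price sellers receive.
On the curves, Pb = 265.4 - 0.4x and Ps = 40.5 + 0.25x; the wedge Ps − Pb = 26 gives 40.5 + 0.25x − (265.4 - 0.4x) = 26, so x' = 386.
Then Pb = 265.4 − 0.4·386 = 111 and Ps = 40.5 + 0.25·386 = 137.
ΔCS = ½(346 + 386)(127 − 111) = 5856; ΔPS = ½(346 + 386)(137 − 127) = 3660.
Government spending = 26 × 386 = 10036.
Net change = 5856 + 3660 − 10036 = -520. The loss equals the DWL triangle ½·26·40.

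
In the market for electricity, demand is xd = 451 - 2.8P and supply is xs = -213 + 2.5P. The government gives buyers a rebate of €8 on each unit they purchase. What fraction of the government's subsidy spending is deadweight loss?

DWL / government spending = 280/5871

Pre-subsidy: 451 - 2.8P = -213 + 2.5P gives P* = 6640/53, x* = 5311/53.
With the rebate, buyers effectively pay Pb = Ps − 8, where Ps is the price sellers receive.
Demand in terms of Ps becomes xd = 451 − 2.8(Ps − 8) = 473.4 - 2.8Ps. Setting this equal to supply: 473.4 - 2.8Ps = -213 + 2.5Ps, so Ps = 6864/53.
Buyers pay Pb = 6864/53 − 8 = 6440/53; x' = -213 + 2.5·(6864/53) = 5871/53.
ΔCS = ½(5311/53 + 5871/53)(6640/53 − 6440/53) = 1118200/2809; ΔPS = ½(5311/53 + 5871/53)(6864/53 − 6640/53) = 1252384/2809.
Government spending = 8 × 5871/53 = 46968/53.
DWL = ½ × 8 × (5871/53 − 5311/53) = 2240/53; fraction = (2240/53) / (46968/53) = 280/5871.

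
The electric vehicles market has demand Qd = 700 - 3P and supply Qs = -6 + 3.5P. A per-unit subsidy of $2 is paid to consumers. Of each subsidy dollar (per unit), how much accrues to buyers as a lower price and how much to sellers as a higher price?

Pre-subsidy: 700 - 3P = -6 + 3.5P gives P* = 1412/13, Q* = 4864/13.
With the rebate, buyers effectively pay Pb = Ps − 2, where Ps is the price sellers receive.
Demand in terms of Ps becomes Qd = 700 − 3(Ps − 2) = 706 - 3Ps. Setting this equal to supply: 706 - 3Ps = -6 + 3.5Ps, so Ps = 1424/13.
Buyers pay Pb = 1424/13 − 2 = 1398/13; Q' = -6 + 3.5·(1424/13) = 4906/13.
Buyers' price falls by P* − Pb = 1412/13 − 1398/13 = 14/13; sellers' price rises by Ps − P* = 1424/13 − 1412/13 = 12/13.

Buyers gain 14/13 per unit; sellers gain 12/13 per unit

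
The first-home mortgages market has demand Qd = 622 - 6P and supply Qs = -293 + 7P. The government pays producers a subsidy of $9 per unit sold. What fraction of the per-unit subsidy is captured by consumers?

Consumer share = 7/13

Pre-subsidy: 622 - 6P = -293 + 7P gives P* = 915/13, Q* = 2596/13.
With the subsidy, sellers receive Ps = Pb + 9 for each unit, where Pb is the price buyers pay.
Supply in terms of Pb becomes Qs = -293 + 7(Pb + 9) = -230 + 7Pb. Setting this equal to demand: 622 - 6Pb = -230 + 7Pb, so Pb = 852/13.
Sellers receive Ps = 852/13 + 9 = 969/13; Q' = 622 − 6·(852/13) = 2974/13.
Buyers' price falls by P* − Pb = 915/13 − 852/13 = 63/13; sellers' price rises by Ps − P* = 969/13 − 915/13 = 54/13.
So consumers capture (63/13)/9 = 7/13 of each unit of subsidy.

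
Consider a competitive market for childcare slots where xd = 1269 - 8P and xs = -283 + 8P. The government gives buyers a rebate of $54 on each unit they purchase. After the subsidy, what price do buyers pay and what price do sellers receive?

Buyers pay $70; sellers receive $124

Pre-subsidy: 1269 - 8P = -283 + 8P gives P* = 97, x* = 493.
With the rebate, buyers effectively pay Pb = Ps − 54, where Ps is the price sellers receive.
Demand in terms of Ps becomes xd = 1269 − 8(Ps − 54) = 1701 - 8Ps. Setting this equal to supply: 1701 - 8Ps = -283 + 8Ps, so Ps = 124.
Buyers pay Pb = 124 − 54 = 70; x' = -283 + 8·124 = 709.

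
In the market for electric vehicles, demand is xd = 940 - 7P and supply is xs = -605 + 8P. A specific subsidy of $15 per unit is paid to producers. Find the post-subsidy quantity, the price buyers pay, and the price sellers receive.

Pre-subsidy: 940 - 7P = -605 + 8P gives P* = 103, x* = 219.
With the subsidy, sellers receive Ps = Pb + 15 for each unit, where Pb is the price buyers pay.
Supply in terms of Pb becomes xs = -605 + 8(Pb + 15) = -485 + 8Pb. Setting this equal to demand: 940 - 7Pb = -485 + 8Pb, so Pb = 95.
Sellers receive Ps = 95 + 15 = 110; x' = 940 − 7·95 = 275.

x' = 275; buyers pay $95; sellers receive $110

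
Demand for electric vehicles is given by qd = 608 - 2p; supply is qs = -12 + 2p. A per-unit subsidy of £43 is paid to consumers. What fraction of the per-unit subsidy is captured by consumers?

Consumer share = 0.5

Pre-subsidy: 608 - 2p = -12 + 2p gives p* = 155, q* = 298.
With the rebate, buyers effectively pay pb = ps − 43, where ps is the price sellers receive.
Demand in terms of ps becomes qd = 608 − 2(ps − 43) = 694 - 2ps. Setting this equal to supply: 694 - 2ps = -12 + 2ps, so ps = 176.5.
Buyers pay pb = 176.5 − 43 = 133.5; q' = -12 + 2·176.5 = 341.
Buyers' price falls by p* − pb = 155 − 133.5 = 21.5; sellers' price rises by ps − p* = 176.5 − 155 = 21.5.
So consumers capture 21.5/43 = 0.5 of each unit of subsidy.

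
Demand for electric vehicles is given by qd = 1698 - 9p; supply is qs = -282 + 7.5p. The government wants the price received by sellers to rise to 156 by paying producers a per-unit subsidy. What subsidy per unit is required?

Required subsidy s = 66 per unit

At a seller price of 156, quantity supplied is -282 + 7.5·156 = 888.
Buyers absorb 888 only when they pay pb with 1698 − 9·pb = 888, i.e. pb = 90.
s = ps − pb = 156 − 90 = 66.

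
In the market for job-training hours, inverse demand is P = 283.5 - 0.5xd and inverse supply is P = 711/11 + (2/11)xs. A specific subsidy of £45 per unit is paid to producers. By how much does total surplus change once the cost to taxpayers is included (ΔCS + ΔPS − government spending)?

Net change in total surplus = -£1485

Pre-subsidy: 283.5 - 0.5x = 711/11 + (2/11)x gives x* = 321 and P* = 123.
With the subsidy, sellers receive Ps = Pb + 45 for each unit, where Pb is the price buyers pay.
On the curves, Pb = 283.5 - 0.5x and Ps = 711/11 + (2/11)x; the wedge Ps − Pb = 45 gives 711/11 + (2/11)x − (283.5 - 0.5x) = 45, so x' = 387.
Then Pb = 283.5 − 0.5·387 = 90 and Ps = 711/11 + (2/11)·387 = 135.
ΔCS = ½(321 + 387)(123 − 90) = 11682; ΔPS = ½(321 + 387)(135 − 123) = 4248.
Government spending = 45 × 387 = 17415.
Net change = 11682 + 4248 − 17415 = -1485. The loss equals the DWL triangle ½·45·66.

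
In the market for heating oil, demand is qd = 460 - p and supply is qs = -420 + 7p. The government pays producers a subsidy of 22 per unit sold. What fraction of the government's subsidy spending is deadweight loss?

Pre-subsidy: 460 - p = -420 + 7p gives p* = 110, q* = 350.
With the subsidy, sellers receive ps = pb + 22 for each unit, where pb is the price buyers pay.
Supply in terms of pb becomes qs = -420 + 7(pb + 22) = -266 + 7pb. Setting this equal to demand: 460 - pb = -266 + 7pb, so pb = 90.75.
Sellers receive ps = 90.75 + 22 = 112.75; q' = 460 − 1·90.75 = 369.25.
ΔCS = ½(350 + 369.25)(110 − 90.75) = 6922.78125; ΔPS = ½(350 + 369.25)(112.75 − 110) = 988.96875.
Government spending = 22 × 369.25 = 8123.5.
DWL = ½ × 22 × (369.25 − 350) = 211.75; fraction = 211.75 / 8123.5 = 11/422.

DWL / government spending = 11/422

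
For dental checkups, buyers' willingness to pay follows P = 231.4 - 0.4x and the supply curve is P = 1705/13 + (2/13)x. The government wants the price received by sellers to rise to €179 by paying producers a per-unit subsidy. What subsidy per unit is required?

Required subsidy s = €72 per unit

At a seller price of 179, quantity supplied is -852.5 + 6.5·179 = 311.
Buyers absorb 311 only when they pay Pb = 231.4 − 0.4·311 = 107.
s = Ps − Pb = 179 − 107 = 72.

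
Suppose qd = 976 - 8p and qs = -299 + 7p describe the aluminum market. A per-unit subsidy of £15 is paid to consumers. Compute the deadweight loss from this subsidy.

Deadweight loss = £420

Pre-subsidy: 976 - 8p = -299 + 7p gives p* = 85, q* = 296.
With the rebate, buyers effectively pay pb = ps − 15, where ps is the price sellers receive.
Demand in terms of ps becomes qd = 976 − 8(ps − 15) = 1096 - 8ps. Setting this equal to supply: 1096 - 8ps = -299 + 7ps, so ps = 93.
Buyers pay pb = 93 − 15 = 78; q' = -299 + 7·93 = 352.
The subsidy expands output by 352 − 296 = 56 past the efficient level; on those units the gap between marginal cost and willingness to pay runs from 0 up to 15.
DWL = ½ × 15 × 56 = 420.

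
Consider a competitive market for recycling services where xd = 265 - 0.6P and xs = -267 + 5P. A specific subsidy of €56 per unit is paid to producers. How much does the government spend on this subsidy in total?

Pre-subsidy: 265 - 0.6P = -267 + 5P gives P* = 95, x* = 208.
With the subsidy, sellers receive Ps = Pb + 56 for each unit, where Pb is the price buyers pay.
Supply in terms of Pb becomes xs = -267 + 5(Pb + 56) = 13 + 5Pb. Setting this equal to demand: 265 - 0.6Pb = 13 + 5Pb, so Pb = 45.
Sellers receive Ps = 45 + 56 = 101; x' = 265 − 0.6·45 = 238.
Government outlay = subsidy × quantity = 56 × 238 = 13328.

Government cost = €13328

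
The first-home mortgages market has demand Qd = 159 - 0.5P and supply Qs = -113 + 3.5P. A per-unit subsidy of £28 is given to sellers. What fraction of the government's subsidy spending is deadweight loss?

Pre-subsidy: 159 - 0.5P = -113 + 3.5P gives P* = 68, Q* = 125.
With the subsidy, sellers receive Ps = Pb + 28 for each unit, where Pb is the price buyers pay.
Supply in terms of Pb becomes Qs = -113 + 3.5(Pb + 28) = -15 + 3.5Pb. Setting this equal to demand: 159 - 0.5Pb = -15 + 3.5Pb, so Pb = 43.5.
Sellers receive Ps = 43.5 + 28 = 71.5; Q' = 159 − 0.5·43.5 = 137.25.
ΔCS = ½(125 + 137.25)(68 − 43.5) = 3212.5625; ΔPS = ½(125 + 137.25)(71.5 − 68) = 458.9375.
Government spending = 28 × 137.25 = 3843.
DWL = ½ × 28 × (137.25 − 125) = 171.5; fraction = 171.5 / 3843 = 49/1098.

DWL / government spending = 49/1098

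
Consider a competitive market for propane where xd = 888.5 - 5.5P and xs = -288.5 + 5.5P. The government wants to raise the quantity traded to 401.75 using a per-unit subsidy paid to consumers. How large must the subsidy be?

At x = 401.75, invert demand for the buyer price: Pb = (888.5 − 401.75)/5.5 = 88.5; invert supply for the seller price: Ps = (401.75 − (-288.5))/5.5 = 125.5.
The subsidy must fill the gap: s = Ps − Pb = 125.5 − 88.5 = 37.

Required subsidy s = 37 per unit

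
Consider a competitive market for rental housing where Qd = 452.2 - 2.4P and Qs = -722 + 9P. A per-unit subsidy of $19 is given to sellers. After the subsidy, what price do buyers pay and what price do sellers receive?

Pre-subsidy: 452.2 - 2.4P = -722 + 9P gives P* = 103, Q* = 205.
With the subsidy, sellers receive Ps = Pb + 19 for each unit, where Pb is the price buyers pay.
Supply in terms of Pb becomes Qs = -722 + 9(Pb + 19) = -551 + 9Pb. Setting this equal to demand: 452.2 - 2.4Pb = -551 + 9Pb, so Pb = 88.
Sellers receive Ps = 88 + 19 = 107; Q' = 452.2 − 2.4·88 = 241.

Buyers pay $88; sellers receive $107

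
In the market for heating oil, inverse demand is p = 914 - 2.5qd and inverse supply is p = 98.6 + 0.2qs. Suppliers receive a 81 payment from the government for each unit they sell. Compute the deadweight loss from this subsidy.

Deadweight loss = 1215

Pre-subsidy: 914 - 2.5q = 98.6 + 0.2q gives q* = 302 and p* = 159.
With the subsidy, sellers receive ps = pb + 81 for each unit, where pb is the price buyers pay.
On the curves, pb = 914 - 2.5q and ps = 98.6 + 0.2q; the wedge ps − pb = 81 gives 98.6 + 0.2q − (914 - 2.5q) = 81, so q' = 332.
Then pb = 914 − 2.5·332 = 84 and ps = 98.6 + 0.2·332 = 165.
The subsidy expands output by 332 − 302 = 30 past the efficient level; on those units the gap between marginal cost and willingness to pay runs from 0 up to 81.
DWL = ½ × 81 × 30 = 1215.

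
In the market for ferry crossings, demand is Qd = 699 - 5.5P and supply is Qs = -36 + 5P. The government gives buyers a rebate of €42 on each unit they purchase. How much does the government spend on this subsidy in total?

Pre-subsidy: 699 - 5.5P = -36 + 5P gives P* = 70, Q* = 314.
With the rebate, buyers effectively pay Pb = Ps − 42, where Ps is the price sellers receive.
Demand in terms of Ps becomes Qd = 699 − 5.5(Ps − 42) = 930 - 5.5Ps. Setting this equal to supply: 930 - 5.5Ps = -36 + 5Ps, so Ps = 92.
Buyers pay Pb = 92 − 42 = 50; Q' = -36 + 5·92 = 424.
Government outlay = subsidy × quantity = 42 × 424 = 17808.

Government cost = €17808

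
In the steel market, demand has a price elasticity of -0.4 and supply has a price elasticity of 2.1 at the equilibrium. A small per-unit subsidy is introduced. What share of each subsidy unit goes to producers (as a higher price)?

For a small subsidy around the equilibrium, the benefit split depends on the relative slopes, which at a point are proportional to the elasticities.
Buyer share = εs/(εs + |εd|) = 2.1/(2.1 + 0.4) = 0.84; seller share = |εd|/(εs + |εd|) = 0.16.
So producers capture 0.16 of the subsidy.

Producer share = 0.16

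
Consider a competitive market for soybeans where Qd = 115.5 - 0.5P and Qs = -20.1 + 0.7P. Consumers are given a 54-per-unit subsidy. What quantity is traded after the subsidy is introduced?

Q' = 74.75

Pre-subsidy: 115.5 - 0.5P = -20.1 + 0.7P gives P* = 113, Q* = 59.
With the rebate, buyers effectively pay Pb = Ps − 54, where Ps is the price sellers receive.
Demand in terms of Ps becomes Qd = 115.5 − 0.5(Ps − 54) = 142.5 - 0.5Ps. Setting this equal to supply: 142.5 - 0.5Ps = -20.1 + 0.7Ps, so Ps = 135.5.
Buyers pay Pb = 135.5 − 54 = 81.5; Q' = -20.1 + 0.7·135.5 = 74.75.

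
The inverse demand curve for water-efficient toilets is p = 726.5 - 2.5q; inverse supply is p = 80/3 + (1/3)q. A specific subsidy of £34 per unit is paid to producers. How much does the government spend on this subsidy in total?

Pre-subsidy: 726.5 - 2.5q = 80/3 + (1/3)q gives q* = 247 and p* = 109.
With the subsidy, sellers receive ps = pb + 34 for each unit, where pb is the price buyers pay.
On the curves, pb = 726.5 - 2.5q and ps = 80/3 + (1/3)q; the wedge ps − pb = 34 gives 80/3 + (1/3)q − (726.5 - 2.5q) = 34, so q' = 259.
Then pb = 726.5 − 2.5·259 = 79 and ps = 80/3 + (1/3)·259 = 113.
Government outlay = subsidy × quantity = 34 × 259 = 8806.

Government cost = £8806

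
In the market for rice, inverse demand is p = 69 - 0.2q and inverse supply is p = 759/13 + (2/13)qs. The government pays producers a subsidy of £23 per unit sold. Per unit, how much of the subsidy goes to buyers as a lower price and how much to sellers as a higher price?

Pre-subsidy: 69 - 0.2q = 759/13 + (2/13)q gives q* = 30 and p* = 63.
With the subsidy, sellers receive ps = pb + 23 for each unit, where pb is the price buyers pay.
On the curves, pb = 69 - 0.2q and ps = 759/13 + (2/13)q; the wedge ps − pb = 23 gives 759/13 + (2/13)q − (69 - 0.2q) = 23, so q' = 95.
Then pb = 69 − 0.2·95 = 50 and ps = 759/13 + (2/13)·95 = 73.
Buyers' price falls by p* − pb = 63 − 50 = 13; sellers' price rises by ps − p* = 73 − 63 = 10.

Buyers gain £13 per unit; sellers gain £10 per unit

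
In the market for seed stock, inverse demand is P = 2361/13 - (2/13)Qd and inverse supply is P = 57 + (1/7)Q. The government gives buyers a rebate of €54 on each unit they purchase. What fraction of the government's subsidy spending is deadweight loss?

DWL / government spending = 13/86

Pre-subsidy: 2361/13 - (2/13)Q = 57 + (1/7)Q gives Q* = 420 and P* = 117.
With the rebate, buyers effectively pay Pb = Ps − 54, where Ps is the price sellers receive.
On the curves, Pb = 2361/13 - (2/13)Q and Ps = 57 + (1/7)Q; the wedge Ps − Pb = 54 gives 57 + (1/7)Q − (2361/13 - (2/13)Q) = 54, so Q' = 602.
Then Pb = 2361/13 − (2/13)·602 = 89 and Ps = 57 + (1/7)·602 = 143.
ΔCS = ½(420 + 602)(117 − 89) = 14308; ΔPS = ½(420 + 602)(143 − 117) = 13286.
Government spending = 54 × 602 = 32508.
DWL = ½ × 54 × (602 − 420) = 4914; fraction = 4914 / 32508 = 13/86.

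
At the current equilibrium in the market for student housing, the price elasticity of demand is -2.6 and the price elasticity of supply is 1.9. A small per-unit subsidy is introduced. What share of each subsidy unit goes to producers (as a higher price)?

For a small subsidy around the equilibrium, the benefit split depends on the relative slopes, which at a point are proportional to the elasticities.
Buyer share = εs/(εs + |εd|) = 1.9/(1.9 + 2.6) = 19/45; seller share = |εd|/(εs + |εd|) = 26/45.
So producers capture 26/45 of the subsidy.

Producer share = 26/45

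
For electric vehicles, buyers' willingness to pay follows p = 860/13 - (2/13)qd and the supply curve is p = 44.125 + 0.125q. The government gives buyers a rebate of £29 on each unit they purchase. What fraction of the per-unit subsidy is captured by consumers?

Consumer share = 16/29

Pre-subsidy: 860/13 - (2/13)q = 44.125 + 0.125q gives q* = 79 and p* = 54.
With the rebate, buyers effectively pay pb = ps − 29, where ps is the price sellers receive.
On the curves, pb = 860/13 - (2/13)q and ps = 44.125 + 0.125q; the wedge ps − pb = 29 gives 44.125 + 0.125q − (860/13 - (2/13)q) = 29, so q' = 183.
Then pb = 860/13 − (2/13)·183 = 38 and ps = 44.125 + 0.125·183 = 67.
Buyers' price falls by p* − pb = 54 − 38 = 16; sellers' price rises by ps − p* = 67 − 54 = 13.
So consumers capture 16/29 = 16/29 of each unit of subsidy.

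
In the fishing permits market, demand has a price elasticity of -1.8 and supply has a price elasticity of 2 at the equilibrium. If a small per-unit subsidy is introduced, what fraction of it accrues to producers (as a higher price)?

For a small subsidy around the equilibrium, the benefit split depends on the relative slopes, which at a point are proportional to the elasticities.
Buyer share = εs/(εs + |εd|) = 2/(2 + 1.8) = 10/19; seller share = |εd|/(εs + |εd|) = 9/19.
So producers capture 9/19 of the subsidy.

Producer share = 9/19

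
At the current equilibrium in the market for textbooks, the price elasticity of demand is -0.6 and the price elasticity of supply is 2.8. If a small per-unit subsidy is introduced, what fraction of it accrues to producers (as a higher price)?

Producer share = 3/17

For a small subsidy around the equilibrium, the benefit split depends on the relative slopes, which at a point are proportional to the elasticities.
Buyer share = εs/(εs + |εd|) = 2.8/(2.8 + 0.6) = 14/17; seller share = |εd|/(εs + |εd|) = 3/17.
So producers capture 3/17 of the subsidy.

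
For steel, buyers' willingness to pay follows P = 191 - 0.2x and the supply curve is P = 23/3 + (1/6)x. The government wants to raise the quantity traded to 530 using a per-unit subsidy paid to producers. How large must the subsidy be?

At x = 530, from the demand curve buyers pay Pb = 191 − 0.2·530 = 85; from the supply curve sellers need Ps = 23/3 + (1/6)·530 = 96.
The subsidy must fill the gap: s = Ps − Pb = 96 − 85 = 11.

Required subsidy s = 11 per unit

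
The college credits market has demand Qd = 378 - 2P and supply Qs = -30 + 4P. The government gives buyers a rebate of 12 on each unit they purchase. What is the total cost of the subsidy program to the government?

Pre-subsidy: 378 - 2P = -30 + 4P gives P* = 68, Q* = 242.
With the rebate, buyers effectively pay Pb = Ps − 12, where Ps is the price sellers receive.
Demand in terms of Ps becomes Qd = 378 − 2(Ps − 12) = 402 - 2Ps. Setting this equal to supply: 402 - 2Ps = -30 + 4Ps, so Ps = 72.
Buyers pay Pb = 72 − 12 = 60; Q' = -30 + 4·72 = 258.
Government outlay = subsidy × quantity = 12 × 258 = 3096.

Government cost = 3096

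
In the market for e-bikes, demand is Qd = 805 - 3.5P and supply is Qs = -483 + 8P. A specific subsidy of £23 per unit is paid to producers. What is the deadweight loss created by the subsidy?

Deadweight loss = £644

Pre-subsidy: 805 - 3.5P = -483 + 8P gives P* = 112, Q* = 413.
With the subsidy, sellers receive Ps = Pb + 23 for each unit, where Pb is the price buyers pay.
Supply in terms of Pb becomes Qs = -483 + 8(Pb + 23) = -299 + 8Pb. Setting this equal to demand: 805 - 3.5Pb = -299 + 8Pb, so Pb = 96.
Sellers receive Ps = 96 + 23 = 119; Q' = 805 − 3.5·96 = 469.
The subsidy expands output by 469 − 413 = 56 past the efficient level; on those units the gap between marginal cost and willingness to pay runs from 0 up to 23.
DWL = ½ × 23 × 56 = 644.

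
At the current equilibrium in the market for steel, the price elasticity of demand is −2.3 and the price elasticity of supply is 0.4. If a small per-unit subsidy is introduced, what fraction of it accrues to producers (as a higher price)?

For a small subsidy around the equilibrium, the benefit split depends on the relative slopes, which at a point are proportional to the elasticities.
Buyer share = εs/(εs + |εd|) = 0.4/(0.4 + 2.3) = 4/27; seller share = |εd|/(εs + |εd|) = 23/27.
So producers capture 23/27 of the subsidy.

Producer share = 23/27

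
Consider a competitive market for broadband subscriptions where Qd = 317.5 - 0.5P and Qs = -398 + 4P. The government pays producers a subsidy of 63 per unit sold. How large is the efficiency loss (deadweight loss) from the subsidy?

Deadweight loss = 882

Pre-subsidy: 317.5 - 0.5P = -398 + 4P gives P* = 159, Q* = 238.
With the subsidy, sellers receive Ps = Pb + 63 for each unit, where Pb is the price buyers pay.
Supply in terms of Pb becomes Qs = -398 + 4(Pb + 63) = -146 + 4Pb. Setting this equal to demand: 317.5 - 0.5Pb = -146 + 4Pb, so Pb = 103.
Sellers receive Ps = 103 + 63 = 166; Q' = 317.5 − 0.5·103 = 266.
The subsidy expands output by 266 − 238 = 28 past the efficient level; on those units the gap between marginal cost and willingness to pay runs from 0 up to 63.
DWL = ½ × 63 × 28 = 882.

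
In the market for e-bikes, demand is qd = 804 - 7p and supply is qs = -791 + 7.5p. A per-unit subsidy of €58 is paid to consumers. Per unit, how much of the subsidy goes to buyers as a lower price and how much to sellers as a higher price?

Buyers gain €30 per unit; sellers gain €28 per unit

Pre-subsidy: 804 - 7p = -791 + 7.5p gives p* = 110, q* = 34.
With the rebate, buyers effectively pay pb = ps − 58, where ps is the price sellers receive.
Demand in terms of ps becomes qd = 804 − 7(ps − 58) = 1210 - 7ps. Setting this equal to supply: 1210 - 7ps = -791 + 7.5ps, so ps = 138.
Buyers pay pb = 138 − 58 = 80; q' = -791 + 7.5·138 = 244.
Buyers' price falls by p* − pb = 110 − 80 = 30; sellers' price rises by ps − p* = 138 − 110 = 28.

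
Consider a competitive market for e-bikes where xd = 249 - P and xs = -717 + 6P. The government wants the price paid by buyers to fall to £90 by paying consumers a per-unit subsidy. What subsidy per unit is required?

At a buyer price of 90, quantity demanded is 249 − 1·90 = 159.
Sellers supply 159 only when they receive Ps with -717 + 6·Ps = 159, i.e. Ps = 146.
s = Ps − Pb = 146 − 90 = 56.

Required subsidy s = £56 per unit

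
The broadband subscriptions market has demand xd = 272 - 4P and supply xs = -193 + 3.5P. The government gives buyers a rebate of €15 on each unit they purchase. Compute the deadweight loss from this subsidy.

Pre-subsidy: 272 - 4P = -193 + 3.5P gives P* = 62, x* = 24.
With the rebate, buyers effectively pay Pb = Ps − 15, where Ps is the price sellers receive.
Demand in terms of Ps becomes xd = 272 − 4(Ps − 15) = 332 - 4Ps. Setting this equal to supply: 332 - 4Ps = -193 + 3.5Ps, so Ps = 70.
Buyers pay Pb = 70 − 15 = 55; x' = -193 + 3.5·70 = 52.
The subsidy expands output by 52 − 24 = 28 past the efficient level; on those units the gap between marginal cost and willingness to pay runs from 0 up to 15.
DWL = ½ × 15 × 28 = 210.

Deadweight loss = €210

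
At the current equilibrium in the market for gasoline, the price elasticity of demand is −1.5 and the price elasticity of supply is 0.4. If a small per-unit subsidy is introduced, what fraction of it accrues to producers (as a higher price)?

For a small subsidy around the equilibrium, the benefit split depends on the relative slopes, which at a point are proportional to the elasticities.
Buyer share = εs/(εs + |εd|) = 0.4/(0.4 + 1.5) = 4/19; seller share = |εd|/(εs + |εd|) = 15/19.
So producers capture 15/19 of the subsidy.

Producer share = 15/19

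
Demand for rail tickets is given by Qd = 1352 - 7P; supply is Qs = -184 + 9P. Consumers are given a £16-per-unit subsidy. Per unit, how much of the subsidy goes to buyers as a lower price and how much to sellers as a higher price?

Buyers gain £9 per unit; sellers gain £7 per unit

Pre-subsidy: 1352 - 7P = -184 + 9P gives P* = 96, Q* = 680.
With the rebate, buyers effectively pay Pb = Ps − 16, where Ps is the price sellers receive.
Demand in terms of Ps becomes Qd = 1352 − 7(Ps − 16) = 1464 - 7Ps. Setting this equal to supply: 1464 - 7Ps = -184 + 9Ps, so Ps = 103.
Buyers pay Pb = 103 − 16 = 87; Q' = -184 + 9·103 = 743.
Buyers' price falls by P* − Pb = 96 − 87 = 9; sellers' price rises by Ps − P* = 103 − 96 = 7.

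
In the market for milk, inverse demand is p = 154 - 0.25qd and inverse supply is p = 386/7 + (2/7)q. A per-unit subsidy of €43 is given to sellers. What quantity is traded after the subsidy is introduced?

q' = 264.8

Pre-subsidy: 154 - 0.25q = 386/7 + (2/7)q gives q* = 2768/15 and p* = 1618/15.
With the subsidy, sellers receive ps = pb + 43 for each unit, where pb is the price buyers pay.
On the curves, pb = 154 - 0.25q and ps = 386/7 + (2/7)q; the wedge ps − pb = 43 gives 386/7 + (2/7)q − (154 - 0.25q) = 43, so q' = 264.8.
Then pb = 154 − 0.25·264.8 = 87.8 and ps = 386/7 + (2/7)·264.8 = 130.8.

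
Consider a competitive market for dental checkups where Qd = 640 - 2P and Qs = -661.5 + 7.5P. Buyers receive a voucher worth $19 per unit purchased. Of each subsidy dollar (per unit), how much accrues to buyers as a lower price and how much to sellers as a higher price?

Buyers gain $15 per unit; sellers gain $4 per unit

Pre-subsidy: 640 - 2P = -661.5 + 7.5P gives P* = 137, Q* = 366.
With the rebate, buyers effectively pay Pb = Ps − 19, where Ps is the price sellers receive.
Demand in terms of Ps becomes Qd = 640 − 2(Ps − 19) = 678 - 2Ps. Setting this equal to supply: 678 - 2Ps = -661.5 + 7.5Ps, so Ps = 141.
Buyers pay Pb = 141 − 19 = 122; Q' = -661.5 + 7.5·141 = 396.
Buyers' price falls by P* − Pb = 137 − 122 = 15; sellers' price rises by Ps − P* = 141 − 137 = 4.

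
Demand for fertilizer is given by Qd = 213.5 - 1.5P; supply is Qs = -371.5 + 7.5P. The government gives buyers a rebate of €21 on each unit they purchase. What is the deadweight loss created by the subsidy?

Pre-subsidy: 213.5 - 1.5P = -371.5 + 7.5P gives P* = 65, Q* = 116.
With the rebate, buyers effectively pay Pb = Ps − 21, where Ps is the price sellers receive.
Demand in terms of Ps becomes Qd = 213.5 − 1.5(Ps − 21) = 245 - 1.5Ps. Setting this equal to supply: 245 - 1.5Ps = -371.5 + 7.5Ps, so Ps = 68.5.
Buyers pay Pb = 68.5 − 21 = 47.5; Q' = -371.5 + 7.5·68.5 = 142.25.
The subsidy expands output by 142.25 − 116 = 26.25 past the efficient level; on those units the gap between marginal cost and willingness to pay runs from 0 up to 21.
DWL = ½ × 21 × 26.25 = 275.625.

Deadweight loss = €275.625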